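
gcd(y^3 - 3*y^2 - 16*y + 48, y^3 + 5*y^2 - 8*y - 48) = y^2 + y - 12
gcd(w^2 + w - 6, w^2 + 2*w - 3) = w + 3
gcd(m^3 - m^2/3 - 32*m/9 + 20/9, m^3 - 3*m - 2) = 1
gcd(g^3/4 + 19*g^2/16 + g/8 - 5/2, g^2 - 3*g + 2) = 1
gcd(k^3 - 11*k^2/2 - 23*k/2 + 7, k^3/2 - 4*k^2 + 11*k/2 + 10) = 1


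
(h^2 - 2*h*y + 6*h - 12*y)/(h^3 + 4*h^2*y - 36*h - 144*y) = (h - 2*y)/(h^2 + 4*h*y - 6*h - 24*y)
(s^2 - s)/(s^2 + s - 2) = s/(s + 2)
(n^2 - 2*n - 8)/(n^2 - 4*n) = (n + 2)/n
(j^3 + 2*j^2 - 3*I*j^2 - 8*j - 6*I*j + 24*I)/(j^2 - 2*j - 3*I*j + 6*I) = j + 4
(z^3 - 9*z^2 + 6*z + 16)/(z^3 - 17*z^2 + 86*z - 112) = (z + 1)/(z - 7)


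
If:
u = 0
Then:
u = 0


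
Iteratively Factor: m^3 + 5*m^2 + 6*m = (m + 2)*(m^2 + 3*m) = (m + 2)*(m + 3)*(m)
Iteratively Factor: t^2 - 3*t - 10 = (t + 2)*(t - 5)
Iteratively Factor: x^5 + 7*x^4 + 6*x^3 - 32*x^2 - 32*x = (x + 4)*(x^4 + 3*x^3 - 6*x^2 - 8*x) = x*(x + 4)*(x^3 + 3*x^2 - 6*x - 8) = x*(x - 2)*(x + 4)*(x^2 + 5*x + 4) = x*(x - 2)*(x + 4)^2*(x + 1)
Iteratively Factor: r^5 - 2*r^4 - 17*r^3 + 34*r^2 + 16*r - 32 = (r - 4)*(r^4 + 2*r^3 - 9*r^2 - 2*r + 8) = (r - 4)*(r + 1)*(r^3 + r^2 - 10*r + 8) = (r - 4)*(r - 1)*(r + 1)*(r^2 + 2*r - 8) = (r - 4)*(r - 2)*(r - 1)*(r + 1)*(r + 4)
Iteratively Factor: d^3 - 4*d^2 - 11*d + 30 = (d - 2)*(d^2 - 2*d - 15) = (d - 2)*(d + 3)*(d - 5)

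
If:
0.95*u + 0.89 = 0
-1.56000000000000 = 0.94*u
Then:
No Solution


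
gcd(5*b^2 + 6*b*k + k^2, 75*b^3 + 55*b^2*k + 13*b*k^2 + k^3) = 5*b + k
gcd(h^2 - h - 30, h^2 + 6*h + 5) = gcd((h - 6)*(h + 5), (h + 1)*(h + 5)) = h + 5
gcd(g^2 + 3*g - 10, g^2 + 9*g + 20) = g + 5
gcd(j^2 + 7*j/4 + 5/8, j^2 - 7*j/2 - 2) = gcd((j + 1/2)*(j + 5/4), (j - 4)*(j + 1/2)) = j + 1/2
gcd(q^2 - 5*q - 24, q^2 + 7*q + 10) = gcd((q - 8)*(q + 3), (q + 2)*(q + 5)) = 1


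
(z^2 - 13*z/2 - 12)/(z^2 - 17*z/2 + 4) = (2*z + 3)/(2*z - 1)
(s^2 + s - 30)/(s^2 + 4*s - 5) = (s^2 + s - 30)/(s^2 + 4*s - 5)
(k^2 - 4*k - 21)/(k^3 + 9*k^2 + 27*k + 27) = (k - 7)/(k^2 + 6*k + 9)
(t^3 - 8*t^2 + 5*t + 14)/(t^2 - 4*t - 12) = (-t^3 + 8*t^2 - 5*t - 14)/(-t^2 + 4*t + 12)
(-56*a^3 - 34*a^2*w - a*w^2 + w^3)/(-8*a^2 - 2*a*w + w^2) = (-28*a^2 - 3*a*w + w^2)/(-4*a + w)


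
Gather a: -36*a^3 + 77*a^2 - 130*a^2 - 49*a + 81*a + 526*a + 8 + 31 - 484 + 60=-36*a^3 - 53*a^2 + 558*a - 385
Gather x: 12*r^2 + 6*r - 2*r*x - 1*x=12*r^2 + 6*r + x*(-2*r - 1)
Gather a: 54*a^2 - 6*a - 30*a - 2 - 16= 54*a^2 - 36*a - 18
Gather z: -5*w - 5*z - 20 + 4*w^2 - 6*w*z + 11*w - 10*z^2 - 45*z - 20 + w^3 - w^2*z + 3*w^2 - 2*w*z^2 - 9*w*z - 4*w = w^3 + 7*w^2 + 2*w + z^2*(-2*w - 10) + z*(-w^2 - 15*w - 50) - 40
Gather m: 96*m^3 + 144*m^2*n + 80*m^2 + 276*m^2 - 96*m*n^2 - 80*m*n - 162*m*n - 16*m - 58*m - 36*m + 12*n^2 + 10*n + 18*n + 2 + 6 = 96*m^3 + m^2*(144*n + 356) + m*(-96*n^2 - 242*n - 110) + 12*n^2 + 28*n + 8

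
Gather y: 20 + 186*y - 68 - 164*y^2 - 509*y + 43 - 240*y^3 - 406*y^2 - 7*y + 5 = -240*y^3 - 570*y^2 - 330*y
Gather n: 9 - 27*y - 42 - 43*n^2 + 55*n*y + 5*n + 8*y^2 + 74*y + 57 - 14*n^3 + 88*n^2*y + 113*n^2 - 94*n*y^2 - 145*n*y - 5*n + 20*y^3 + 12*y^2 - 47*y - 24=-14*n^3 + n^2*(88*y + 70) + n*(-94*y^2 - 90*y) + 20*y^3 + 20*y^2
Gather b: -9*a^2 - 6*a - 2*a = -9*a^2 - 8*a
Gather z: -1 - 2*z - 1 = -2*z - 2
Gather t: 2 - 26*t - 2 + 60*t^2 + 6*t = 60*t^2 - 20*t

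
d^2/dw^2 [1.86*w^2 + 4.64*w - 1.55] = 3.72000000000000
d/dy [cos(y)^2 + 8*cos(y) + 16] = -2*(cos(y) + 4)*sin(y)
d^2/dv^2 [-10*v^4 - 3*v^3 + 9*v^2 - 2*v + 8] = -120*v^2 - 18*v + 18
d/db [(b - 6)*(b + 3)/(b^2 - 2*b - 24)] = 1/(b^2 + 8*b + 16)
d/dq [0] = 0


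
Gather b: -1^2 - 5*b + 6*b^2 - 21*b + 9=6*b^2 - 26*b + 8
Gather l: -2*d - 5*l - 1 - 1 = -2*d - 5*l - 2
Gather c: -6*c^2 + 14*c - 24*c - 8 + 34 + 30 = -6*c^2 - 10*c + 56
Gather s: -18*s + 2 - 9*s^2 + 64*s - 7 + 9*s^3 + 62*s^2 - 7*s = 9*s^3 + 53*s^2 + 39*s - 5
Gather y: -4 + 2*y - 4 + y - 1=3*y - 9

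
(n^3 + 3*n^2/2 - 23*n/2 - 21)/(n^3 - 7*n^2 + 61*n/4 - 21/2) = 2*(n^2 + 5*n + 6)/(2*n^2 - 7*n + 6)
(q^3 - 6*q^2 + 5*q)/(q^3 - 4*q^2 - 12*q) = (-q^2 + 6*q - 5)/(-q^2 + 4*q + 12)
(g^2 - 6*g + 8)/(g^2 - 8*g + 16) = (g - 2)/(g - 4)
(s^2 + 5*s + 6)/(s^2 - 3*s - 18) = (s + 2)/(s - 6)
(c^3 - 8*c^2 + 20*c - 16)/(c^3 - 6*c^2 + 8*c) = (c - 2)/c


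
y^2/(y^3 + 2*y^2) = 1/(y + 2)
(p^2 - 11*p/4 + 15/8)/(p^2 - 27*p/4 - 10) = (-8*p^2 + 22*p - 15)/(2*(-4*p^2 + 27*p + 40))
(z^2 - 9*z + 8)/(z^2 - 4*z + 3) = (z - 8)/(z - 3)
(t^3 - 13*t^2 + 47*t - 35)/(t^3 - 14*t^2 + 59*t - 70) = (t - 1)/(t - 2)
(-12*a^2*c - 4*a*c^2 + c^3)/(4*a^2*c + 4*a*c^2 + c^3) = (-6*a + c)/(2*a + c)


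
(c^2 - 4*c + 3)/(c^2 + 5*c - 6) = (c - 3)/(c + 6)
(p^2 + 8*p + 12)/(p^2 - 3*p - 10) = (p + 6)/(p - 5)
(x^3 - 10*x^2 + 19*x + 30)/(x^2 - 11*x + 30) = x + 1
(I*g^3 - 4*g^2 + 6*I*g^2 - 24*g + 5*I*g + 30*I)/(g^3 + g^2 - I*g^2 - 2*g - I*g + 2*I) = (I*g^2 + g*(-5 + 6*I) - 30)/(g^2 + g - 2)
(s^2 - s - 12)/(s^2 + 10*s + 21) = (s - 4)/(s + 7)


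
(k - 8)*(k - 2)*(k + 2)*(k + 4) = k^4 - 4*k^3 - 36*k^2 + 16*k + 128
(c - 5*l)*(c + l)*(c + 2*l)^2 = c^4 - 17*c^2*l^2 - 36*c*l^3 - 20*l^4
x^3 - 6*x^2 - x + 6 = (x - 6)*(x - 1)*(x + 1)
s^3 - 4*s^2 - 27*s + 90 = (s - 6)*(s - 3)*(s + 5)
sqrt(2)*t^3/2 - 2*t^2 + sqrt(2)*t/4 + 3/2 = (t - 3*sqrt(2)/2)*(t - sqrt(2))*(sqrt(2)*t/2 + 1/2)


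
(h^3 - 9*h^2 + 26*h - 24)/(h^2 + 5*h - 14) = (h^2 - 7*h + 12)/(h + 7)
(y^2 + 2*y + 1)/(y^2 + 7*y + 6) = (y + 1)/(y + 6)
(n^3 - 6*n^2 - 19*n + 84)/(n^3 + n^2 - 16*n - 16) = (n^2 - 10*n + 21)/(n^2 - 3*n - 4)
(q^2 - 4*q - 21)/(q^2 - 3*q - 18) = (q - 7)/(q - 6)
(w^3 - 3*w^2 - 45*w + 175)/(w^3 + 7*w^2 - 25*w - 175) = (w - 5)/(w + 5)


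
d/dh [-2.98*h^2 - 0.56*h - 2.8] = -5.96*h - 0.56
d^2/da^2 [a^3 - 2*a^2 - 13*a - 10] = 6*a - 4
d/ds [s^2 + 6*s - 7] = 2*s + 6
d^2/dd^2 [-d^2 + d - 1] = -2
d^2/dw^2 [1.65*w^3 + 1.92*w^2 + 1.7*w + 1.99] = 9.9*w + 3.84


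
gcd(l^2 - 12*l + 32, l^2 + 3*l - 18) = 1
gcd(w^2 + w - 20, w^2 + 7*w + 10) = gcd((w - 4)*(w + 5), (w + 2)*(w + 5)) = w + 5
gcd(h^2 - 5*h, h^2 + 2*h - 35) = h - 5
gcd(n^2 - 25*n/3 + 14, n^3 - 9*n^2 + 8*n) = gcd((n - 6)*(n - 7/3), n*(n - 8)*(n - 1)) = 1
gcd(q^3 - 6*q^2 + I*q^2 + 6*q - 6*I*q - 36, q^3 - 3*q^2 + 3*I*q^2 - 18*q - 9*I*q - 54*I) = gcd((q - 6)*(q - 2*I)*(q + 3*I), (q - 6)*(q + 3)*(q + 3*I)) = q^2 + q*(-6 + 3*I) - 18*I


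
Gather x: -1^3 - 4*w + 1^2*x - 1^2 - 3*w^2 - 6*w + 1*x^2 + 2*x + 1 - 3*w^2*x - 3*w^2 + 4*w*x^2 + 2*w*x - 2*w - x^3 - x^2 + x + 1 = -6*w^2 + 4*w*x^2 - 12*w - x^3 + x*(-3*w^2 + 2*w + 4)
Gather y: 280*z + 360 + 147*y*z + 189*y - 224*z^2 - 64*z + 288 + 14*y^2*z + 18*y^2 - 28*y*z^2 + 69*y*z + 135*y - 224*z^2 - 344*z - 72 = y^2*(14*z + 18) + y*(-28*z^2 + 216*z + 324) - 448*z^2 - 128*z + 576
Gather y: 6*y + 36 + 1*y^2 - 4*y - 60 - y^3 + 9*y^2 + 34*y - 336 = -y^3 + 10*y^2 + 36*y - 360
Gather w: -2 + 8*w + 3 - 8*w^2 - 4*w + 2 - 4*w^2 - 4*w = 3 - 12*w^2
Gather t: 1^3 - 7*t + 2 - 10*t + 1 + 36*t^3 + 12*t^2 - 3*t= 36*t^3 + 12*t^2 - 20*t + 4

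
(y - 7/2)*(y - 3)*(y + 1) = y^3 - 11*y^2/2 + 4*y + 21/2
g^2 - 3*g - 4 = (g - 4)*(g + 1)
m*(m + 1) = m^2 + m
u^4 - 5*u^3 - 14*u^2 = u^2*(u - 7)*(u + 2)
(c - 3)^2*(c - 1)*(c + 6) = c^4 - c^3 - 27*c^2 + 81*c - 54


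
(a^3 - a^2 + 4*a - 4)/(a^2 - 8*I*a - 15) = (-a^3 + a^2 - 4*a + 4)/(-a^2 + 8*I*a + 15)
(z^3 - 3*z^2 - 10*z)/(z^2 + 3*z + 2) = z*(z - 5)/(z + 1)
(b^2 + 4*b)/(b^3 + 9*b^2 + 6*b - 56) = b/(b^2 + 5*b - 14)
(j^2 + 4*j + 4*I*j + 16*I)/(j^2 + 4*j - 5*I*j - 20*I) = (j + 4*I)/(j - 5*I)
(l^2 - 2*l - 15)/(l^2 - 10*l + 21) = (l^2 - 2*l - 15)/(l^2 - 10*l + 21)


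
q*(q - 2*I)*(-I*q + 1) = -I*q^3 - q^2 - 2*I*q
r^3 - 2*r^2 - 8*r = r*(r - 4)*(r + 2)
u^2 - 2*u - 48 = (u - 8)*(u + 6)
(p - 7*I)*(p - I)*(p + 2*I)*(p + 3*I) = p^4 - 3*I*p^3 + 27*p^2 + 13*I*p + 42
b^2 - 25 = (b - 5)*(b + 5)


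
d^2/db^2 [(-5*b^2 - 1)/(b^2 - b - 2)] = 2*(-5*b^3 - 33*b^2 + 3*b - 23)/(b^6 - 3*b^5 - 3*b^4 + 11*b^3 + 6*b^2 - 12*b - 8)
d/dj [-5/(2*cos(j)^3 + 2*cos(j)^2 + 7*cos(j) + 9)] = 20*(6*sin(j)^2 - 4*cos(j) - 13)*sin(j)/(-4*sin(j)^2 + 17*cos(j) + cos(3*j) + 22)^2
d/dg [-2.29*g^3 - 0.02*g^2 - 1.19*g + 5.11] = -6.87*g^2 - 0.04*g - 1.19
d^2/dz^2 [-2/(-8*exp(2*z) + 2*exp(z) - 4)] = ((1 - 16*exp(z))*(4*exp(2*z) - exp(z) + 2) + 2*(8*exp(z) - 1)^2*exp(z))*exp(z)/(4*exp(2*z) - exp(z) + 2)^3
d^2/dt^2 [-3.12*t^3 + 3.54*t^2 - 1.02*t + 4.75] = 7.08 - 18.72*t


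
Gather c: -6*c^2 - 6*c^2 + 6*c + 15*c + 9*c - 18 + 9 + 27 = -12*c^2 + 30*c + 18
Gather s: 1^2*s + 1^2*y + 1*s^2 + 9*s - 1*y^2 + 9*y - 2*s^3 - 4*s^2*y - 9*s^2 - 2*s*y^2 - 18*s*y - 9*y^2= -2*s^3 + s^2*(-4*y - 8) + s*(-2*y^2 - 18*y + 10) - 10*y^2 + 10*y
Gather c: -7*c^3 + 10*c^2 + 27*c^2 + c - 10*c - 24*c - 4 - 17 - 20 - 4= -7*c^3 + 37*c^2 - 33*c - 45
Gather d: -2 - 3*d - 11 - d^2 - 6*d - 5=-d^2 - 9*d - 18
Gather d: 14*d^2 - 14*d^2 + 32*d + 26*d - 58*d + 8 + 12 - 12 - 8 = 0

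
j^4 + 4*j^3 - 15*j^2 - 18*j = j*(j - 3)*(j + 1)*(j + 6)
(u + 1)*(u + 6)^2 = u^3 + 13*u^2 + 48*u + 36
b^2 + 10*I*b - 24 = (b + 4*I)*(b + 6*I)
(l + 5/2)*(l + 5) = l^2 + 15*l/2 + 25/2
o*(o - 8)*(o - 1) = o^3 - 9*o^2 + 8*o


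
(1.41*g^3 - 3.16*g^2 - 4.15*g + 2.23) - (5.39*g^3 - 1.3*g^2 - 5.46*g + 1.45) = -3.98*g^3 - 1.86*g^2 + 1.31*g + 0.78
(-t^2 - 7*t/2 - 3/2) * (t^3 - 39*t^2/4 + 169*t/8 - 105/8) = -t^5 + 25*t^4/4 + 23*t^3/2 - 739*t^2/16 + 57*t/4 + 315/16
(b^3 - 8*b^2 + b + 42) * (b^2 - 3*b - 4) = b^5 - 11*b^4 + 21*b^3 + 71*b^2 - 130*b - 168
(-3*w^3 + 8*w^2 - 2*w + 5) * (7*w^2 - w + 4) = -21*w^5 + 59*w^4 - 34*w^3 + 69*w^2 - 13*w + 20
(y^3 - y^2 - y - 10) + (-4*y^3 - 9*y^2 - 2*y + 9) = -3*y^3 - 10*y^2 - 3*y - 1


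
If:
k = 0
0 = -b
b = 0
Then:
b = 0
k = 0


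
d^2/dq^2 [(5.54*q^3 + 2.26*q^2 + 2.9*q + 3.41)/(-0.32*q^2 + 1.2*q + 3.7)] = (-31.40352*q^3 - 165.735744*q^2 - 467.80056*q - 54.02248)/(0.032768*q^6 - 0.36864*q^5 + 0.24576*q^4 + 6.7968*q^3 - 2.8416*q^2 - 49.284*q - 50.653)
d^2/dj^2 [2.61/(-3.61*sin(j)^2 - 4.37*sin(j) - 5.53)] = (136.055124*sin(j)^4 + 123.523731*sin(j)^3 - 362.656629*sin(j)^2 - 310.120983*sin(j) + 4.52260800000001)/(3.61*sin(j)^2 + 4.37*sin(j) + 5.53)^3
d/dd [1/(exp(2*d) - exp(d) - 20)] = (1 - 2*exp(d))*exp(d)/(-exp(2*d) + exp(d) + 20)^2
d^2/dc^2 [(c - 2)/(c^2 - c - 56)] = 2*(3*(1 - c)*(-c^2 + c + 56) - (c - 2)*(2*c - 1)^2)/(-c^2 + c + 56)^3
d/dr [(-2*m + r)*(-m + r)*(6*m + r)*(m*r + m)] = m*(12*m^3 - 32*m^2*r - 16*m^2 + 9*m*r^2 + 6*m*r + 4*r^3 + 3*r^2)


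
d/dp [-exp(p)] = -exp(p)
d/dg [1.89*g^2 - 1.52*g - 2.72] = 3.78*g - 1.52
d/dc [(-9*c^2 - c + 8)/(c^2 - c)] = 2*(5*c^2 - 8*c + 4)/(c^2*(c^2 - 2*c + 1))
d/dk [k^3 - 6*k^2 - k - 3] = 3*k^2 - 12*k - 1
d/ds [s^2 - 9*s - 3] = 2*s - 9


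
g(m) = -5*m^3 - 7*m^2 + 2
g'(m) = -15*m^2 - 14*m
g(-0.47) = 0.97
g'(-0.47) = 3.27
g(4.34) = -538.58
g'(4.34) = -343.29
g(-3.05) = 78.75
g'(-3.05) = -96.84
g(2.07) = -72.34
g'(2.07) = -93.25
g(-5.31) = 553.23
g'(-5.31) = -348.60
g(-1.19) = 0.51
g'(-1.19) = -4.58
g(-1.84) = 9.45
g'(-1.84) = -25.02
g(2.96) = -189.00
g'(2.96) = -172.86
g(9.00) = -4210.00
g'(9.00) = -1341.00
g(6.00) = -1330.00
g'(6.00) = -624.00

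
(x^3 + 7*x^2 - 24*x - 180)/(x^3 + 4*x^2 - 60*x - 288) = (x - 5)/(x - 8)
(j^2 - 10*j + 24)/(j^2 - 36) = (j - 4)/(j + 6)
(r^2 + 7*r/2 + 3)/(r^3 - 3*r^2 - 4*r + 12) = (r + 3/2)/(r^2 - 5*r + 6)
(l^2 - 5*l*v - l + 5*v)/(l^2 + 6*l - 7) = (l - 5*v)/(l + 7)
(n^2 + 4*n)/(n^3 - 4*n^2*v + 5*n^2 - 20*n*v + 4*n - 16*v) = n/(n^2 - 4*n*v + n - 4*v)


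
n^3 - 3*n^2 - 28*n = n*(n - 7)*(n + 4)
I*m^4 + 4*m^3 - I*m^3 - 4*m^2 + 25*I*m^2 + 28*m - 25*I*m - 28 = (m - 7*I)*(m - I)*(m + 4*I)*(I*m - I)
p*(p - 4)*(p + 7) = p^3 + 3*p^2 - 28*p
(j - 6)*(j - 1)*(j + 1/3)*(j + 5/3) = j^4 - 5*j^3 - 67*j^2/9 + 73*j/9 + 10/3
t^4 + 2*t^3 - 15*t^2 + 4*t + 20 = (t - 2)^2*(t + 1)*(t + 5)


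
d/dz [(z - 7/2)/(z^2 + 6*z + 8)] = (z^2 + 6*z - (z + 3)*(2*z - 7) + 8)/(z^2 + 6*z + 8)^2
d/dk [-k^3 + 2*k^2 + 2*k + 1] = -3*k^2 + 4*k + 2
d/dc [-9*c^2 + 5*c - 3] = 5 - 18*c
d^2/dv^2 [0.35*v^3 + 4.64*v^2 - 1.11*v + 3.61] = 2.1*v + 9.28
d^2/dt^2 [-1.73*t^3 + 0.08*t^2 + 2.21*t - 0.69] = 0.16 - 10.38*t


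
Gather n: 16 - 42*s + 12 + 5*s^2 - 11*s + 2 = 5*s^2 - 53*s + 30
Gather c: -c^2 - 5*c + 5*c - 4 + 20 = 16 - c^2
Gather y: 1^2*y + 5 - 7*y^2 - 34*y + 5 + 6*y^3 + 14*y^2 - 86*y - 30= 6*y^3 + 7*y^2 - 119*y - 20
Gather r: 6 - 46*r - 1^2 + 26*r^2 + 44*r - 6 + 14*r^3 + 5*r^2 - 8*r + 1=14*r^3 + 31*r^2 - 10*r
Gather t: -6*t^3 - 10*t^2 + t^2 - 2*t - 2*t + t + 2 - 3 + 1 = -6*t^3 - 9*t^2 - 3*t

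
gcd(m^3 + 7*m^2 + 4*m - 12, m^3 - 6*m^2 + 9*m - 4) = m - 1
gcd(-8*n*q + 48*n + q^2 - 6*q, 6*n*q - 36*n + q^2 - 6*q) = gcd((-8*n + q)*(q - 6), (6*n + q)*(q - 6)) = q - 6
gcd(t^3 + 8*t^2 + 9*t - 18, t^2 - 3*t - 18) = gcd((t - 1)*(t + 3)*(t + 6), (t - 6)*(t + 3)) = t + 3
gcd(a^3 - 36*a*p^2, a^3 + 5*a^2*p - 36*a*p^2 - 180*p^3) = -a^2 + 36*p^2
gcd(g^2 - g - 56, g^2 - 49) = g + 7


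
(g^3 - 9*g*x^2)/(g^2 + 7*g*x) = (g^2 - 9*x^2)/(g + 7*x)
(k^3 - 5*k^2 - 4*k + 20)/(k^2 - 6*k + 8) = (k^2 - 3*k - 10)/(k - 4)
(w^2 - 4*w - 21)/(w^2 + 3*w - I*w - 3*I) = (w - 7)/(w - I)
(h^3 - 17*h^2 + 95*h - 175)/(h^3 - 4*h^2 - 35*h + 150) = (h - 7)/(h + 6)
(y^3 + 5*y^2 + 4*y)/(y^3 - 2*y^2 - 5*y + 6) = y*(y^2 + 5*y + 4)/(y^3 - 2*y^2 - 5*y + 6)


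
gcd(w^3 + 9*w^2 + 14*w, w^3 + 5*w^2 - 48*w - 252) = 1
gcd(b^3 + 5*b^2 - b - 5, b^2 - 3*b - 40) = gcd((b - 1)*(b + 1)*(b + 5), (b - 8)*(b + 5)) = b + 5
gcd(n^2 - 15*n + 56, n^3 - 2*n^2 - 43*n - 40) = n - 8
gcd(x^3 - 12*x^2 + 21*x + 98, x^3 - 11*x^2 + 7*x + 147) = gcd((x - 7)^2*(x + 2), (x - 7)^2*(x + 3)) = x^2 - 14*x + 49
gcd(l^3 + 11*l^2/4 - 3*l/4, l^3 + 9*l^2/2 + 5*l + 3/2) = l + 3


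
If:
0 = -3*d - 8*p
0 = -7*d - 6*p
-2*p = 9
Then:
No Solution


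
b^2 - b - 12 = (b - 4)*(b + 3)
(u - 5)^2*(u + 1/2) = u^3 - 19*u^2/2 + 20*u + 25/2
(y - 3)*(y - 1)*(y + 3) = y^3 - y^2 - 9*y + 9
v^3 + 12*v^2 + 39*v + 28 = (v + 1)*(v + 4)*(v + 7)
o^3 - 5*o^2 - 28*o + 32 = (o - 8)*(o - 1)*(o + 4)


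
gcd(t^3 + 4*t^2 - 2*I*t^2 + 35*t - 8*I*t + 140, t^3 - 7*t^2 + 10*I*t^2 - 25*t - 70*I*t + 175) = t + 5*I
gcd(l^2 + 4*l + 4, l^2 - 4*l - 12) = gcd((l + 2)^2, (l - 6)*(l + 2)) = l + 2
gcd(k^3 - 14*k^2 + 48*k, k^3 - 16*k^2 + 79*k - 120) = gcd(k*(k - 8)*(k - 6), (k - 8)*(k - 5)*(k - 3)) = k - 8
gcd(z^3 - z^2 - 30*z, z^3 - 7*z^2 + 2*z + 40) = 1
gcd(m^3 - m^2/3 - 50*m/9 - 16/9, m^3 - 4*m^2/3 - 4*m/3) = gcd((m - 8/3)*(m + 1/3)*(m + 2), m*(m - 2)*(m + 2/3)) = 1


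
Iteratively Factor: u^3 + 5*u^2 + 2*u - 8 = (u + 4)*(u^2 + u - 2) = (u + 2)*(u + 4)*(u - 1)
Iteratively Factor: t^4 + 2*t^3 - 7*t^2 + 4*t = (t)*(t^3 + 2*t^2 - 7*t + 4) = t*(t - 1)*(t^2 + 3*t - 4) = t*(t - 1)*(t + 4)*(t - 1)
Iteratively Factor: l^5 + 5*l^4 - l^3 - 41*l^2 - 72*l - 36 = (l - 3)*(l^4 + 8*l^3 + 23*l^2 + 28*l + 12) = (l - 3)*(l + 2)*(l^3 + 6*l^2 + 11*l + 6) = (l - 3)*(l + 2)*(l + 3)*(l^2 + 3*l + 2) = (l - 3)*(l + 1)*(l + 2)*(l + 3)*(l + 2)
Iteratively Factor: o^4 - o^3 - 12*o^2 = (o)*(o^3 - o^2 - 12*o) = o*(o - 4)*(o^2 + 3*o) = o*(o - 4)*(o + 3)*(o)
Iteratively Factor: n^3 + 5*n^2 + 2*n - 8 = (n - 1)*(n^2 + 6*n + 8) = (n - 1)*(n + 2)*(n + 4)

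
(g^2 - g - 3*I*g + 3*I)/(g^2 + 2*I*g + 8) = (g^2 - g - 3*I*g + 3*I)/(g^2 + 2*I*g + 8)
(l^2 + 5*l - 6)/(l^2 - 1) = (l + 6)/(l + 1)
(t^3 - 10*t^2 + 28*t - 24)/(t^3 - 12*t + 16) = (t - 6)/(t + 4)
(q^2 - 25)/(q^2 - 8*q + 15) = (q + 5)/(q - 3)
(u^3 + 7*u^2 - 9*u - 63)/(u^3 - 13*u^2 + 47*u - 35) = (u^3 + 7*u^2 - 9*u - 63)/(u^3 - 13*u^2 + 47*u - 35)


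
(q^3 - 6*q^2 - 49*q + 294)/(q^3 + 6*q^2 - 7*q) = (q^2 - 13*q + 42)/(q*(q - 1))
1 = 1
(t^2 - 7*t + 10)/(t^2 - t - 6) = (-t^2 + 7*t - 10)/(-t^2 + t + 6)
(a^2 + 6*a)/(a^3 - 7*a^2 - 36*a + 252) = a/(a^2 - 13*a + 42)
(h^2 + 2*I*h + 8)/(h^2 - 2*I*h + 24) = (h - 2*I)/(h - 6*I)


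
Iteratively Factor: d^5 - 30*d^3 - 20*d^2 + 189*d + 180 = (d - 5)*(d^4 + 5*d^3 - 5*d^2 - 45*d - 36) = (d - 5)*(d - 3)*(d^3 + 8*d^2 + 19*d + 12) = (d - 5)*(d - 3)*(d + 3)*(d^2 + 5*d + 4) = (d - 5)*(d - 3)*(d + 1)*(d + 3)*(d + 4)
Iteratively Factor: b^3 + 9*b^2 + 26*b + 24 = (b + 2)*(b^2 + 7*b + 12) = (b + 2)*(b + 3)*(b + 4)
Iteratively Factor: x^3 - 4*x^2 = (x)*(x^2 - 4*x) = x*(x - 4)*(x)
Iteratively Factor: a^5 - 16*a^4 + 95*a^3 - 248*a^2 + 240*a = (a)*(a^4 - 16*a^3 + 95*a^2 - 248*a + 240) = a*(a - 4)*(a^3 - 12*a^2 + 47*a - 60) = a*(a - 5)*(a - 4)*(a^2 - 7*a + 12) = a*(a - 5)*(a - 4)^2*(a - 3)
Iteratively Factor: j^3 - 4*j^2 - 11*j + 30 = (j - 5)*(j^2 + j - 6) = (j - 5)*(j - 2)*(j + 3)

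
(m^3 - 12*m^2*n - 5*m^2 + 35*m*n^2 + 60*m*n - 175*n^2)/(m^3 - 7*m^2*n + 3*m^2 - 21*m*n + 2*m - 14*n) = (m^2 - 5*m*n - 5*m + 25*n)/(m^2 + 3*m + 2)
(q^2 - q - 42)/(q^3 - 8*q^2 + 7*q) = (q + 6)/(q*(q - 1))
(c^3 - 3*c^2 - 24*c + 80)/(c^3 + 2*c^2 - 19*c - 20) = (c - 4)/(c + 1)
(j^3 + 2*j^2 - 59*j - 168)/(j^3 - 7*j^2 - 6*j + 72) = (j^2 - j - 56)/(j^2 - 10*j + 24)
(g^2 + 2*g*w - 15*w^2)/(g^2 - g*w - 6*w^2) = (g + 5*w)/(g + 2*w)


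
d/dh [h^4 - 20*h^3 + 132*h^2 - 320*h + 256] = 4*h^3 - 60*h^2 + 264*h - 320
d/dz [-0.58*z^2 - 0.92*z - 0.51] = -1.16*z - 0.92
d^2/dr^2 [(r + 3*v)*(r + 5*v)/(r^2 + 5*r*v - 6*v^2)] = 6*v*(r^3 + 21*r^2*v + 123*r*v^2 + 247*v^3)/(r^6 + 15*r^5*v + 57*r^4*v^2 - 55*r^3*v^3 - 342*r^2*v^4 + 540*r*v^5 - 216*v^6)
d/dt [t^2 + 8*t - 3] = 2*t + 8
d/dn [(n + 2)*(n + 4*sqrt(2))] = 2*n + 2 + 4*sqrt(2)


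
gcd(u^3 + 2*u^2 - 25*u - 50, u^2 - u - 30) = u + 5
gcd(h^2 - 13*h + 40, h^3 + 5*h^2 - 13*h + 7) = 1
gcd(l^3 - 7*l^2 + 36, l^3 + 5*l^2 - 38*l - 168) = l - 6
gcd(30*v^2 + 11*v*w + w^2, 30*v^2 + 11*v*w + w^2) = 30*v^2 + 11*v*w + w^2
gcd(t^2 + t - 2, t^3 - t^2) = t - 1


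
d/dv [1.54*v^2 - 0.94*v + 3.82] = 3.08*v - 0.94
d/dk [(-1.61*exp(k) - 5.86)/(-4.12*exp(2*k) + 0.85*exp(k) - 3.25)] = (-6.6332*exp(2*k) - 48.2864*exp(k) + 10.2135)*exp(k)/(16.9744*exp(4*k) - 7.004*exp(3*k) + 27.5025*exp(2*k) - 5.525*exp(k) + 10.5625)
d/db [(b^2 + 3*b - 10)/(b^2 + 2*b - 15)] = -1/(b^2 - 6*b + 9)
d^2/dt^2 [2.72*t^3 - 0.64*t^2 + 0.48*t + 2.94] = 16.32*t - 1.28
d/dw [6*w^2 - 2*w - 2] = 12*w - 2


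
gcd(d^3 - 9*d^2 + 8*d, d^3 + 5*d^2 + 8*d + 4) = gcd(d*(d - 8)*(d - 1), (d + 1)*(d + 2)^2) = 1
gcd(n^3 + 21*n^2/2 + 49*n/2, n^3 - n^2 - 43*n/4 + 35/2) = n + 7/2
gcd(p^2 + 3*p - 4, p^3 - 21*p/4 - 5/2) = 1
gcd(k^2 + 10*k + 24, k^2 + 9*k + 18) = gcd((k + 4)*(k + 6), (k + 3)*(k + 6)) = k + 6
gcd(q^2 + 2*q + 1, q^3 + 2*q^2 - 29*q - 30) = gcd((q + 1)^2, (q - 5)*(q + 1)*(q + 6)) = q + 1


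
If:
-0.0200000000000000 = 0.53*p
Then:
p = -0.04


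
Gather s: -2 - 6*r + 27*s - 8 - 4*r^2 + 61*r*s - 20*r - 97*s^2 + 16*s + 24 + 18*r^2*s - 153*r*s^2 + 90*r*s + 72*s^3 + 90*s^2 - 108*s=-4*r^2 - 26*r + 72*s^3 + s^2*(-153*r - 7) + s*(18*r^2 + 151*r - 65) + 14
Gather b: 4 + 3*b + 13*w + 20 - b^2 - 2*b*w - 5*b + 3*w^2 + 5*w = -b^2 + b*(-2*w - 2) + 3*w^2 + 18*w + 24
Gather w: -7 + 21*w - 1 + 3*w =24*w - 8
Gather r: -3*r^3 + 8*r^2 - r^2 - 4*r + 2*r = -3*r^3 + 7*r^2 - 2*r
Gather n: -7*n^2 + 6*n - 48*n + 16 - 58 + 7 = -7*n^2 - 42*n - 35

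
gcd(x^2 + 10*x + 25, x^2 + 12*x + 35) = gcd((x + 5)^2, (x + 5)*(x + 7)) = x + 5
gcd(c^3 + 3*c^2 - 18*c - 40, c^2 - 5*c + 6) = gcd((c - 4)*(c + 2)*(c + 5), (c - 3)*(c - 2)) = 1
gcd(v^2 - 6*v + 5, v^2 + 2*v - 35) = v - 5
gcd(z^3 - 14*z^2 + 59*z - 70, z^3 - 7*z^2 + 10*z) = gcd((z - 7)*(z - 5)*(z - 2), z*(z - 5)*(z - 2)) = z^2 - 7*z + 10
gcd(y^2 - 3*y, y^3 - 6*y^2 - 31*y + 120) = y - 3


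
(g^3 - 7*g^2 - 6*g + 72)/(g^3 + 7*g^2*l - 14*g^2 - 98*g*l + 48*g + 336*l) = (g^2 - g - 12)/(g^2 + 7*g*l - 8*g - 56*l)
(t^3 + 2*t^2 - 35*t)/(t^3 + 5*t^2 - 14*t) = (t - 5)/(t - 2)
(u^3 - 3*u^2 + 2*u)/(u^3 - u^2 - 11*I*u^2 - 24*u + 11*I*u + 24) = u*(u - 2)/(u^2 - 11*I*u - 24)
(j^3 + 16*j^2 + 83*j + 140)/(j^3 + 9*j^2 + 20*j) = (j + 7)/j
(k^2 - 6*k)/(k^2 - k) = (k - 6)/(k - 1)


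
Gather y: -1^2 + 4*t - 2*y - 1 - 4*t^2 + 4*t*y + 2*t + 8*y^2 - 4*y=-4*t^2 + 6*t + 8*y^2 + y*(4*t - 6) - 2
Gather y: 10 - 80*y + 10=20 - 80*y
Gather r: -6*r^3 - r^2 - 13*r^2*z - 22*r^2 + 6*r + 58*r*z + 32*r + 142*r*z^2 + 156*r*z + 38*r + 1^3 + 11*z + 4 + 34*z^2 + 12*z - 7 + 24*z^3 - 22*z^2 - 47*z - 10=-6*r^3 + r^2*(-13*z - 23) + r*(142*z^2 + 214*z + 76) + 24*z^3 + 12*z^2 - 24*z - 12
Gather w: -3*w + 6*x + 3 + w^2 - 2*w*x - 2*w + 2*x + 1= w^2 + w*(-2*x - 5) + 8*x + 4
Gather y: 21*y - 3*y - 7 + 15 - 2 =18*y + 6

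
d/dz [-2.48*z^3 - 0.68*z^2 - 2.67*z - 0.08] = -7.44*z^2 - 1.36*z - 2.67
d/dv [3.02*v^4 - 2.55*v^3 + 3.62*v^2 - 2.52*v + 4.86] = 12.08*v^3 - 7.65*v^2 + 7.24*v - 2.52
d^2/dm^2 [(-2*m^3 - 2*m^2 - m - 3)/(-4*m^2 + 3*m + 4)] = 2*(90*m^3 + 312*m^2 + 36*m + 95)/(64*m^6 - 144*m^5 - 84*m^4 + 261*m^3 + 84*m^2 - 144*m - 64)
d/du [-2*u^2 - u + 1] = -4*u - 1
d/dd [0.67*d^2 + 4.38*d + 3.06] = 1.34*d + 4.38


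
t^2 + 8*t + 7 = (t + 1)*(t + 7)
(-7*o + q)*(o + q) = -7*o^2 - 6*o*q + q^2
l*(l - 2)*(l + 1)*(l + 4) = l^4 + 3*l^3 - 6*l^2 - 8*l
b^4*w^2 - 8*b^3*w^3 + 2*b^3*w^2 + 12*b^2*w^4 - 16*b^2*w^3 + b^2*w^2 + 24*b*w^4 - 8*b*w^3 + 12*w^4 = (b - 6*w)*(b - 2*w)*(b*w + w)^2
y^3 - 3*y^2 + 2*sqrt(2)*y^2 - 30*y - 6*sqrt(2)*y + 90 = (y - 3)*(y - 3*sqrt(2))*(y + 5*sqrt(2))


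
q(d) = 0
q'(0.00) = 0.00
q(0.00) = 0.00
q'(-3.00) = 0.00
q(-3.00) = 0.00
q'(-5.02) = 0.00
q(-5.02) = 0.00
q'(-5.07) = 0.00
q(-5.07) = 0.00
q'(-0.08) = 0.00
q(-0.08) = 0.00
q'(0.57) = 0.00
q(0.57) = 0.00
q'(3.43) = 0.00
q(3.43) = 0.00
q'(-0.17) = 0.00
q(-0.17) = 0.00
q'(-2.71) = 0.00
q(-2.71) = 0.00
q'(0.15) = 0.00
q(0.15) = 0.00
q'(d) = 0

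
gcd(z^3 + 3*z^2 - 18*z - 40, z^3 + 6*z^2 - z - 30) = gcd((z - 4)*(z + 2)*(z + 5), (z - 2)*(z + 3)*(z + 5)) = z + 5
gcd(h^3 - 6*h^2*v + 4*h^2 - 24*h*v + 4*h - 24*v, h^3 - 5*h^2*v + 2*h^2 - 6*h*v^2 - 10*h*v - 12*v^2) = -h^2 + 6*h*v - 2*h + 12*v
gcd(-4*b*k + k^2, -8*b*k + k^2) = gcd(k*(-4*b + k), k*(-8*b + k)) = k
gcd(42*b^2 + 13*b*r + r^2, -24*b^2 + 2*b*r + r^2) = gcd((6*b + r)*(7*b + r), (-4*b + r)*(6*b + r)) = 6*b + r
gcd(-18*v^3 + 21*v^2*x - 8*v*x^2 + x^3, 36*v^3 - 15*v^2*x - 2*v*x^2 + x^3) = 9*v^2 - 6*v*x + x^2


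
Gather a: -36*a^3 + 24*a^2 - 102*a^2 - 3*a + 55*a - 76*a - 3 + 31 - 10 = -36*a^3 - 78*a^2 - 24*a + 18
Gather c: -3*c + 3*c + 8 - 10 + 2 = 0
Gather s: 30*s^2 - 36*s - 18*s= 30*s^2 - 54*s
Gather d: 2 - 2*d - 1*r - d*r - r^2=d*(-r - 2) - r^2 - r + 2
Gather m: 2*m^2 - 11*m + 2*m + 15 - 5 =2*m^2 - 9*m + 10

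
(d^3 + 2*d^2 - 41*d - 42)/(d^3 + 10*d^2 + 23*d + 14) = (d - 6)/(d + 2)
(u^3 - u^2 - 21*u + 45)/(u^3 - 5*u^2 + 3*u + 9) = (u + 5)/(u + 1)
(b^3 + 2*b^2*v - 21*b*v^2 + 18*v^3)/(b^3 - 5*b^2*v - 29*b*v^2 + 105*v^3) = (-b^2 - 5*b*v + 6*v^2)/(-b^2 + 2*b*v + 35*v^2)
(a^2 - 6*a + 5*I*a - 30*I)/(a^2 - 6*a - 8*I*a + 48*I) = (a + 5*I)/(a - 8*I)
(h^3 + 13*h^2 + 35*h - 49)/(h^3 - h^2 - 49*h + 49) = (h + 7)/(h - 7)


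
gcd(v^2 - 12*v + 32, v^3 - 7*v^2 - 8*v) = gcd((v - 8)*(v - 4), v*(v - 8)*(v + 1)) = v - 8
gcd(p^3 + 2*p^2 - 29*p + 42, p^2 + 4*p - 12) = p - 2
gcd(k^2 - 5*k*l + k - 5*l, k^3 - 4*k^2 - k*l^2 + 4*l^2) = 1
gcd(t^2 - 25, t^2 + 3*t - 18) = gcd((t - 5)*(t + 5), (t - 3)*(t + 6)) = 1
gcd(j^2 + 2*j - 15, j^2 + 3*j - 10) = j + 5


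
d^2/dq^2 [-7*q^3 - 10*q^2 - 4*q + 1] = -42*q - 20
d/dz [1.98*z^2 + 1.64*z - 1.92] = 3.96*z + 1.64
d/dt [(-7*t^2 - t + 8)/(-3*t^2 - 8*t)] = (53*t^2 + 48*t + 64)/(t^2*(9*t^2 + 48*t + 64))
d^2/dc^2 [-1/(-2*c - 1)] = 8/(2*c + 1)^3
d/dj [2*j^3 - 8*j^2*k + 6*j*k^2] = 6*j^2 - 16*j*k + 6*k^2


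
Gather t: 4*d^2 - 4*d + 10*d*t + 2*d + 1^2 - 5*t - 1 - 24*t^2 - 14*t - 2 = 4*d^2 - 2*d - 24*t^2 + t*(10*d - 19) - 2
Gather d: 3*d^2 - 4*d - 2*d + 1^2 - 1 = 3*d^2 - 6*d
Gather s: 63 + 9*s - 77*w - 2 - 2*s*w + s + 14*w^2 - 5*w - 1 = s*(10 - 2*w) + 14*w^2 - 82*w + 60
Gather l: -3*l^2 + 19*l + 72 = -3*l^2 + 19*l + 72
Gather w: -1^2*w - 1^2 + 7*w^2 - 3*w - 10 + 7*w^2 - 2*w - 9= 14*w^2 - 6*w - 20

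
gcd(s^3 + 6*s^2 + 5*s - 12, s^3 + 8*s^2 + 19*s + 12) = s^2 + 7*s + 12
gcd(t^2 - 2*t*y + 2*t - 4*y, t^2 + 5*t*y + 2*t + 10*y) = t + 2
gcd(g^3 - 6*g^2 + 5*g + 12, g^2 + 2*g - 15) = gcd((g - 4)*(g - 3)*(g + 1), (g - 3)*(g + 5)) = g - 3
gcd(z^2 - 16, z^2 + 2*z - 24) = z - 4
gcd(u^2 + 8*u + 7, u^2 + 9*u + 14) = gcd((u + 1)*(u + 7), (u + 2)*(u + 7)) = u + 7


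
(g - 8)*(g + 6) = g^2 - 2*g - 48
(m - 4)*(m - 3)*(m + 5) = m^3 - 2*m^2 - 23*m + 60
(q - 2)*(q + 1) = q^2 - q - 2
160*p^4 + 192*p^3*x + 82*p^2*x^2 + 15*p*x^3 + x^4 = (2*p + x)*(4*p + x)^2*(5*p + x)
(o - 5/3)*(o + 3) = o^2 + 4*o/3 - 5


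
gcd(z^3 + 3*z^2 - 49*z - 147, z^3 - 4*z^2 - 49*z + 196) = z^2 - 49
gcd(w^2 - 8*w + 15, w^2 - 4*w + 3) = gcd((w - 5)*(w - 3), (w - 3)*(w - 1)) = w - 3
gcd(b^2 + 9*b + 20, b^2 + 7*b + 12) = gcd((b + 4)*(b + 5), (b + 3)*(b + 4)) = b + 4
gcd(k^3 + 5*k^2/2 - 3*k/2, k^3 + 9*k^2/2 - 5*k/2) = k^2 - k/2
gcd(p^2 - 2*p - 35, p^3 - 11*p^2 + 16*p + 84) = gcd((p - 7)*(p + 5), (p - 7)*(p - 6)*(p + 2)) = p - 7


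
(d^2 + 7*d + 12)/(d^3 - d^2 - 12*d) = (d + 4)/(d*(d - 4))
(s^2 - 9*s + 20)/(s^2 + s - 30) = (s - 4)/(s + 6)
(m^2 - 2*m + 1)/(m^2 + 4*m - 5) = (m - 1)/(m + 5)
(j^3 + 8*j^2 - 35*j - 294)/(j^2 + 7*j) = j + 1 - 42/j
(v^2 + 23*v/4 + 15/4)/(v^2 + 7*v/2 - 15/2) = (4*v + 3)/(2*(2*v - 3))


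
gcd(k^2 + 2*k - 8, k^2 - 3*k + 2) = k - 2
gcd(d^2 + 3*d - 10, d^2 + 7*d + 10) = d + 5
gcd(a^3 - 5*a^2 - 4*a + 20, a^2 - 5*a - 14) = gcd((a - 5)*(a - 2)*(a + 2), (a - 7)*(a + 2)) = a + 2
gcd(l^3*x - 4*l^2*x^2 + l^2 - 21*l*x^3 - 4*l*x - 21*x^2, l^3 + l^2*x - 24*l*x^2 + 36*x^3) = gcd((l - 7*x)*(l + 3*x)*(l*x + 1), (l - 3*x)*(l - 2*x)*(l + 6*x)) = 1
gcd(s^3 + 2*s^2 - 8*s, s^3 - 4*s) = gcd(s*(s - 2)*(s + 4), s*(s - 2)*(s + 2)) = s^2 - 2*s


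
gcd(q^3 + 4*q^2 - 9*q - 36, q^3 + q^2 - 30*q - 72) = q^2 + 7*q + 12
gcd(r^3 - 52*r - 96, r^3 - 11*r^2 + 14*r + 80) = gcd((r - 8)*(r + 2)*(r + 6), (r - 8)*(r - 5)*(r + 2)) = r^2 - 6*r - 16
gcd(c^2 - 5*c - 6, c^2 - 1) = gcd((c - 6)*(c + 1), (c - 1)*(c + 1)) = c + 1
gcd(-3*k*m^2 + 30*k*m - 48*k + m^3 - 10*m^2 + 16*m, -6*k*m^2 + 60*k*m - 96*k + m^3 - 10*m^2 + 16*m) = m^2 - 10*m + 16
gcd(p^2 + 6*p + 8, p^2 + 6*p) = 1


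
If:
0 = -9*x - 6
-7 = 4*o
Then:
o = -7/4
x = -2/3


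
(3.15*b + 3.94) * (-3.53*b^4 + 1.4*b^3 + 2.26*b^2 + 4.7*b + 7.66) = -11.1195*b^5 - 9.4982*b^4 + 12.635*b^3 + 23.7094*b^2 + 42.647*b + 30.1804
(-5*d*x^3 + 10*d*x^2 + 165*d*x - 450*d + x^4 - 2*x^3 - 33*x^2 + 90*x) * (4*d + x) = -20*d^2*x^3 + 40*d^2*x^2 + 660*d^2*x - 1800*d^2 - d*x^4 + 2*d*x^3 + 33*d*x^2 - 90*d*x + x^5 - 2*x^4 - 33*x^3 + 90*x^2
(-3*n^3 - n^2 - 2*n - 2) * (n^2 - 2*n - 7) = -3*n^5 + 5*n^4 + 21*n^3 + 9*n^2 + 18*n + 14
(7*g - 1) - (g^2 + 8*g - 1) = -g^2 - g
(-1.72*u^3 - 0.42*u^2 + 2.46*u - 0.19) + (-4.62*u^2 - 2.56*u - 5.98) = -1.72*u^3 - 5.04*u^2 - 0.1*u - 6.17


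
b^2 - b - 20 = (b - 5)*(b + 4)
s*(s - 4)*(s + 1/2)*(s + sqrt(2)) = s^4 - 7*s^3/2 + sqrt(2)*s^3 - 7*sqrt(2)*s^2/2 - 2*s^2 - 2*sqrt(2)*s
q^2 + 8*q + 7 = (q + 1)*(q + 7)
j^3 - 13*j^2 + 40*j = j*(j - 8)*(j - 5)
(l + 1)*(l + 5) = l^2 + 6*l + 5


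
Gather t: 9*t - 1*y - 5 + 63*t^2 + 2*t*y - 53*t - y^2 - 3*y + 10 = 63*t^2 + t*(2*y - 44) - y^2 - 4*y + 5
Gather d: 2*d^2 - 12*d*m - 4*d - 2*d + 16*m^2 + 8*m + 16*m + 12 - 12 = 2*d^2 + d*(-12*m - 6) + 16*m^2 + 24*m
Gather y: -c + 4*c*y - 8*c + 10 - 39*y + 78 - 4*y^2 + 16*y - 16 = -9*c - 4*y^2 + y*(4*c - 23) + 72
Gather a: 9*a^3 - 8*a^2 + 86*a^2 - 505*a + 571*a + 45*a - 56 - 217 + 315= 9*a^3 + 78*a^2 + 111*a + 42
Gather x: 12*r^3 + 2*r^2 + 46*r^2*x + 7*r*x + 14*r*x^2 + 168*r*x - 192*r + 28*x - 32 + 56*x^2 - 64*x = 12*r^3 + 2*r^2 - 192*r + x^2*(14*r + 56) + x*(46*r^2 + 175*r - 36) - 32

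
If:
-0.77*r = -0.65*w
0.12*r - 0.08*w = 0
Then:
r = 0.00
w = 0.00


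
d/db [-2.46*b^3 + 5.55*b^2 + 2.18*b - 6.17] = -7.38*b^2 + 11.1*b + 2.18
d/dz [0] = 0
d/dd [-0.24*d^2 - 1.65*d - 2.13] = -0.48*d - 1.65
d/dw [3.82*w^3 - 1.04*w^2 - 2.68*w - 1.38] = 11.46*w^2 - 2.08*w - 2.68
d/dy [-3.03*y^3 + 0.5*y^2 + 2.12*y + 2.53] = -9.09*y^2 + 1.0*y + 2.12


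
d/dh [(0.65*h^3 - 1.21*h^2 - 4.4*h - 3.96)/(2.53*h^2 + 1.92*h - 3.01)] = (1.6445*h^4 + 2.496*h^3 + 2.9393*h^2 + 27.3218*h + 20.8472)/(6.4009*h^4 + 9.7152*h^3 - 11.5442*h^2 - 11.5584*h + 9.0601)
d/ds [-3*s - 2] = -3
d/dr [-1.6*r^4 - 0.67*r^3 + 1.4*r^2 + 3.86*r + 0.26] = -6.4*r^3 - 2.01*r^2 + 2.8*r + 3.86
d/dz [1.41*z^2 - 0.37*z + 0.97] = 2.82*z - 0.37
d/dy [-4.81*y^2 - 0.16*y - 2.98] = -9.62*y - 0.16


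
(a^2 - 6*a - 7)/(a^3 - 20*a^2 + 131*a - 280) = (a + 1)/(a^2 - 13*a + 40)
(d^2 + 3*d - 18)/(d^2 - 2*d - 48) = (d - 3)/(d - 8)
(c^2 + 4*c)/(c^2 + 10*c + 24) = c/(c + 6)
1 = 1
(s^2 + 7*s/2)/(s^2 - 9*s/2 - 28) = s/(s - 8)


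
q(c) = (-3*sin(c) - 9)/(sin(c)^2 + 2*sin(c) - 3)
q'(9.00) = -7.91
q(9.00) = 5.10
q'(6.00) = 1.76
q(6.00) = 2.34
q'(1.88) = -405.91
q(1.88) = 63.26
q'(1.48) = 16031.58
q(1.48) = 728.30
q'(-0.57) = 1.07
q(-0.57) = 1.95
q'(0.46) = 8.69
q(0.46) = 5.40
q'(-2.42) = -0.82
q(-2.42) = 1.81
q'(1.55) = 1334201.26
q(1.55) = 13873.74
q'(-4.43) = -532.88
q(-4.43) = 75.74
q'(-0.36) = 1.54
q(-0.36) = 2.22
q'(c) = (-2*sin(c)*cos(c) - 2*cos(c))*(-3*sin(c) - 9)/(sin(c)^2 + 2*sin(c) - 3)^2 - 3*cos(c)/(sin(c)^2 + 2*sin(c) - 3)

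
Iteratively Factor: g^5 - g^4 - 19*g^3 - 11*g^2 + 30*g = (g - 1)*(g^4 - 19*g^2 - 30*g) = (g - 1)*(g + 3)*(g^3 - 3*g^2 - 10*g) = (g - 1)*(g + 2)*(g + 3)*(g^2 - 5*g) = g*(g - 1)*(g + 2)*(g + 3)*(g - 5)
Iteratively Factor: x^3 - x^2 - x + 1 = (x - 1)*(x^2 - 1) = (x - 1)^2*(x + 1)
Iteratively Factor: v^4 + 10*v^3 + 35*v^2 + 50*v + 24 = (v + 1)*(v^3 + 9*v^2 + 26*v + 24) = (v + 1)*(v + 4)*(v^2 + 5*v + 6) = (v + 1)*(v + 3)*(v + 4)*(v + 2)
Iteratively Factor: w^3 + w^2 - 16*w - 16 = (w + 4)*(w^2 - 3*w - 4) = (w + 1)*(w + 4)*(w - 4)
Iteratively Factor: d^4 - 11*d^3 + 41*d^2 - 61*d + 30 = (d - 5)*(d^3 - 6*d^2 + 11*d - 6) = (d - 5)*(d - 2)*(d^2 - 4*d + 3) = (d - 5)*(d - 2)*(d - 1)*(d - 3)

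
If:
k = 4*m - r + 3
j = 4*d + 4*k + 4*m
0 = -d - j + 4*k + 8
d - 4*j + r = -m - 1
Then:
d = 164/67 - 68*r/335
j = 88*r/335 + 40/67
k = r/67 - 83/67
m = 17*r/67 - 71/67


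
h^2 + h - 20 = (h - 4)*(h + 5)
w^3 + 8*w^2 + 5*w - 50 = (w - 2)*(w + 5)^2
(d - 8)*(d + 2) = d^2 - 6*d - 16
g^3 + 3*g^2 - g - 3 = (g - 1)*(g + 1)*(g + 3)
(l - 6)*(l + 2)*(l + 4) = l^3 - 28*l - 48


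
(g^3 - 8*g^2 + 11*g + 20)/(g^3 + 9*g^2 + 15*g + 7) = (g^2 - 9*g + 20)/(g^2 + 8*g + 7)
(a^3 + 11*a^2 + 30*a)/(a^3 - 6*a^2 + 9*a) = (a^2 + 11*a + 30)/(a^2 - 6*a + 9)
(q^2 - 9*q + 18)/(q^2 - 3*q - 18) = (q - 3)/(q + 3)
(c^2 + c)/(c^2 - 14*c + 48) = c*(c + 1)/(c^2 - 14*c + 48)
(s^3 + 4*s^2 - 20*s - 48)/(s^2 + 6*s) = s - 2 - 8/s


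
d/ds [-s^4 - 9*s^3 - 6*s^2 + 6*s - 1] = -4*s^3 - 27*s^2 - 12*s + 6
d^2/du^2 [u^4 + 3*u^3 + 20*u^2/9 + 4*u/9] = 12*u^2 + 18*u + 40/9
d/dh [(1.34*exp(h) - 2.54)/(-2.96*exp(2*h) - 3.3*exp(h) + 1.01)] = (3.9664*exp(2*h) - 15.0368*exp(h) - 7.0286)*exp(h)/(8.7616*exp(4*h) + 19.536*exp(3*h) + 4.9108*exp(2*h) - 6.666*exp(h) + 1.0201)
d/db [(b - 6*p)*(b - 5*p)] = 2*b - 11*p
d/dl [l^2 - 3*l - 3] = 2*l - 3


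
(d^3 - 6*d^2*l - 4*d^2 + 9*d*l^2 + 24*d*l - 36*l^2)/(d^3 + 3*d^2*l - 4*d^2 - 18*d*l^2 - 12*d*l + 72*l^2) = (d - 3*l)/(d + 6*l)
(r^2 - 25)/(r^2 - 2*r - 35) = (r - 5)/(r - 7)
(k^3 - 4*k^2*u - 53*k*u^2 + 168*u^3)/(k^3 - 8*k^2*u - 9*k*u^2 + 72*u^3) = (k + 7*u)/(k + 3*u)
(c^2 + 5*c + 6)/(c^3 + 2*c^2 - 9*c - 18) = 1/(c - 3)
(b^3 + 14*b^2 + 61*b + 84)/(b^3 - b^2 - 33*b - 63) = (b^2 + 11*b + 28)/(b^2 - 4*b - 21)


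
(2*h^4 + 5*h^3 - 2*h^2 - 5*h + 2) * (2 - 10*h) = -20*h^5 - 46*h^4 + 30*h^3 + 46*h^2 - 30*h + 4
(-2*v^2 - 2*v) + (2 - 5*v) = -2*v^2 - 7*v + 2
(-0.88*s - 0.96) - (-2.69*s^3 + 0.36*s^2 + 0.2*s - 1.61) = 2.69*s^3 - 0.36*s^2 - 1.08*s + 0.65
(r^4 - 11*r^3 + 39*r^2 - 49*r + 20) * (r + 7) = r^5 - 4*r^4 - 38*r^3 + 224*r^2 - 323*r + 140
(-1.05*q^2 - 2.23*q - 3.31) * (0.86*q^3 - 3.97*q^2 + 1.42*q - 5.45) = -0.903*q^5 + 2.2507*q^4 + 4.5155*q^3 + 15.6966*q^2 + 7.4533*q + 18.0395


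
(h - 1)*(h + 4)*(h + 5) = h^3 + 8*h^2 + 11*h - 20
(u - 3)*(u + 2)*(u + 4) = u^3 + 3*u^2 - 10*u - 24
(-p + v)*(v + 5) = -p*v - 5*p + v^2 + 5*v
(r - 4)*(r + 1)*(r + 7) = r^3 + 4*r^2 - 25*r - 28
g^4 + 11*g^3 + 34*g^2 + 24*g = g*(g + 1)*(g + 4)*(g + 6)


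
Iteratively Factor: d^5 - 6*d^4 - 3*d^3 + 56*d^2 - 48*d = (d)*(d^4 - 6*d^3 - 3*d^2 + 56*d - 48) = d*(d - 4)*(d^3 - 2*d^2 - 11*d + 12) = d*(d - 4)*(d - 1)*(d^2 - d - 12) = d*(d - 4)^2*(d - 1)*(d + 3)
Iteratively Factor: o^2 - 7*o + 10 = (o - 5)*(o - 2)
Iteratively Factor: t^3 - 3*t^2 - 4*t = (t + 1)*(t^2 - 4*t) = t*(t + 1)*(t - 4)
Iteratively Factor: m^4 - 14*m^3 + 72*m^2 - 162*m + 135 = (m - 5)*(m^3 - 9*m^2 + 27*m - 27) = (m - 5)*(m - 3)*(m^2 - 6*m + 9) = (m - 5)*(m - 3)^2*(m - 3)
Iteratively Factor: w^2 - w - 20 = (w - 5)*(w + 4)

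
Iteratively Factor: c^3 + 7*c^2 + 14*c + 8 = (c + 4)*(c^2 + 3*c + 2) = (c + 1)*(c + 4)*(c + 2)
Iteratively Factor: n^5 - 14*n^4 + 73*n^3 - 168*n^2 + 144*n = (n - 4)*(n^4 - 10*n^3 + 33*n^2 - 36*n) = (n - 4)^2*(n^3 - 6*n^2 + 9*n) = (n - 4)^2*(n - 3)*(n^2 - 3*n) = n*(n - 4)^2*(n - 3)*(n - 3)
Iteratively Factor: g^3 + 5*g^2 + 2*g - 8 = (g - 1)*(g^2 + 6*g + 8) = (g - 1)*(g + 2)*(g + 4)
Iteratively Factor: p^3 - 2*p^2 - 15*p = (p - 5)*(p^2 + 3*p) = (p - 5)*(p + 3)*(p)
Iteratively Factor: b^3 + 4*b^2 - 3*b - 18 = (b + 3)*(b^2 + b - 6) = (b + 3)^2*(b - 2)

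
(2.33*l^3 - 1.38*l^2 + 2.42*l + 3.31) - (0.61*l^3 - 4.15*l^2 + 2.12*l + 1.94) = 1.72*l^3 + 2.77*l^2 + 0.3*l + 1.37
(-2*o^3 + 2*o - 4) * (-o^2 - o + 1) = 2*o^5 + 2*o^4 - 4*o^3 + 2*o^2 + 6*o - 4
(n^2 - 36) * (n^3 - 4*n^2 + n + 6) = n^5 - 4*n^4 - 35*n^3 + 150*n^2 - 36*n - 216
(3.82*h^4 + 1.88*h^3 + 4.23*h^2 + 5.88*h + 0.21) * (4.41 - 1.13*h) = -4.3166*h^5 + 14.7218*h^4 + 3.5109*h^3 + 12.0099*h^2 + 25.6935*h + 0.9261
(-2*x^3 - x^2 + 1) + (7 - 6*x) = -2*x^3 - x^2 - 6*x + 8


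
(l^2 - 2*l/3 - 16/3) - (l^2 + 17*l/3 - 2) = -19*l/3 - 10/3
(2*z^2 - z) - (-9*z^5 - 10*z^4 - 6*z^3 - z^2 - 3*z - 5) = 9*z^5 + 10*z^4 + 6*z^3 + 3*z^2 + 2*z + 5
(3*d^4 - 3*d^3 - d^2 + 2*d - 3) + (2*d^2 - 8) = 3*d^4 - 3*d^3 + d^2 + 2*d - 11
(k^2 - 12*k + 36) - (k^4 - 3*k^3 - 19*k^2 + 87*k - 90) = -k^4 + 3*k^3 + 20*k^2 - 99*k + 126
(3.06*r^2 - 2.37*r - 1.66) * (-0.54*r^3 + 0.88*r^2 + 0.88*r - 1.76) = -1.6524*r^5 + 3.9726*r^4 + 1.5036*r^3 - 8.932*r^2 + 2.7104*r + 2.9216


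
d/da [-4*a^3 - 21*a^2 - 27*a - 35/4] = -12*a^2 - 42*a - 27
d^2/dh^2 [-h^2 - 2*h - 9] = -2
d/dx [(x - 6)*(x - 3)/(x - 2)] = x*(x - 4)/(x^2 - 4*x + 4)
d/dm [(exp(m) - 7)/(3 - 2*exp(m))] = -11*exp(m)/(2*exp(m) - 3)^2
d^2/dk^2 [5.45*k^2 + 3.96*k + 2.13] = 10.9000000000000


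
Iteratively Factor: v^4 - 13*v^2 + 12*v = (v - 1)*(v^3 + v^2 - 12*v) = (v - 1)*(v + 4)*(v^2 - 3*v) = v*(v - 1)*(v + 4)*(v - 3)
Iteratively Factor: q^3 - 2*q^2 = (q)*(q^2 - 2*q) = q*(q - 2)*(q)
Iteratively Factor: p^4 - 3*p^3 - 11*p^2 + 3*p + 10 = (p - 1)*(p^3 - 2*p^2 - 13*p - 10) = (p - 5)*(p - 1)*(p^2 + 3*p + 2) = (p - 5)*(p - 1)*(p + 1)*(p + 2)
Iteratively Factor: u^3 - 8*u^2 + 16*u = (u - 4)*(u^2 - 4*u) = (u - 4)^2*(u)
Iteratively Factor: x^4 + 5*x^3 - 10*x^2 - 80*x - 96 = (x + 3)*(x^3 + 2*x^2 - 16*x - 32) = (x - 4)*(x + 3)*(x^2 + 6*x + 8) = (x - 4)*(x + 3)*(x + 4)*(x + 2)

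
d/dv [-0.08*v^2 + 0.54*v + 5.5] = 0.54 - 0.16*v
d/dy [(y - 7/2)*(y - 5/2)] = 2*y - 6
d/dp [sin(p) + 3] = cos(p)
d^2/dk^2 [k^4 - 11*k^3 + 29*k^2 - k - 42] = 12*k^2 - 66*k + 58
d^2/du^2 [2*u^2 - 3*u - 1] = 4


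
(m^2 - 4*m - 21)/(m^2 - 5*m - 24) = (m - 7)/(m - 8)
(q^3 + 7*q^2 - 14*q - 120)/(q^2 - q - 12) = (q^2 + 11*q + 30)/(q + 3)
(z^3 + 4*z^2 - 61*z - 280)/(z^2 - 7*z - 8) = (z^2 + 12*z + 35)/(z + 1)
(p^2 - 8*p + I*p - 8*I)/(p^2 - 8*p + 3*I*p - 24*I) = (p + I)/(p + 3*I)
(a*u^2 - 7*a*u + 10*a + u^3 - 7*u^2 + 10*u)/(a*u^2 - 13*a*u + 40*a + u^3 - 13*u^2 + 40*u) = (u - 2)/(u - 8)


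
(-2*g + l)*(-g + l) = 2*g^2 - 3*g*l + l^2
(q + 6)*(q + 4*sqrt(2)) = q^2 + 4*sqrt(2)*q + 6*q + 24*sqrt(2)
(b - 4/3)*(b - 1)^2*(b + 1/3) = b^4 - 3*b^3 + 23*b^2/9 - b/9 - 4/9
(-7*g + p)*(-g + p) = 7*g^2 - 8*g*p + p^2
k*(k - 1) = k^2 - k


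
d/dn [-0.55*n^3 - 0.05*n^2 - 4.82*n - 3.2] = -1.65*n^2 - 0.1*n - 4.82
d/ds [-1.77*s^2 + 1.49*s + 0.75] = 1.49 - 3.54*s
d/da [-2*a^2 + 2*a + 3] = 2 - 4*a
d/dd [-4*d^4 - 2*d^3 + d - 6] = -16*d^3 - 6*d^2 + 1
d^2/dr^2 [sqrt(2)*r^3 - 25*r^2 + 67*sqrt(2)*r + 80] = 6*sqrt(2)*r - 50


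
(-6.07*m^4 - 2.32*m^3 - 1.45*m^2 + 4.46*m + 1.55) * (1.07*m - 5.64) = -6.4949*m^5 + 31.7524*m^4 + 11.5333*m^3 + 12.9502*m^2 - 23.4959*m - 8.742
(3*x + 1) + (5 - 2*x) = x + 6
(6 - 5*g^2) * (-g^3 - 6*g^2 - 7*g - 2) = 5*g^5 + 30*g^4 + 29*g^3 - 26*g^2 - 42*g - 12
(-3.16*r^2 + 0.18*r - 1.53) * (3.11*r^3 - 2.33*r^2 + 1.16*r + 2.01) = -9.8276*r^5 + 7.9226*r^4 - 8.8433*r^3 - 2.5779*r^2 - 1.413*r - 3.0753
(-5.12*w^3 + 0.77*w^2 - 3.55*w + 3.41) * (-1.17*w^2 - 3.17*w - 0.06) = 5.9904*w^5 + 15.3295*w^4 + 2.0198*w^3 + 7.2176*w^2 - 10.5967*w - 0.2046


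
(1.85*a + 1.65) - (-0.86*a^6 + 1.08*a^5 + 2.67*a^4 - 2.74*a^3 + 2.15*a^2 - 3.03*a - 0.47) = 0.86*a^6 - 1.08*a^5 - 2.67*a^4 + 2.74*a^3 - 2.15*a^2 + 4.88*a + 2.12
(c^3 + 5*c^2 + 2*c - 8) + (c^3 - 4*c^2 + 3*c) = 2*c^3 + c^2 + 5*c - 8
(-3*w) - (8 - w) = -2*w - 8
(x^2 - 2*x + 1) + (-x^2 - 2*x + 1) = 2 - 4*x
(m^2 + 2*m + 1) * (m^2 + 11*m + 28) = m^4 + 13*m^3 + 51*m^2 + 67*m + 28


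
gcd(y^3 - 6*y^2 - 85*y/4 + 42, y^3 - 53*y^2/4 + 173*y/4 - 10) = y - 8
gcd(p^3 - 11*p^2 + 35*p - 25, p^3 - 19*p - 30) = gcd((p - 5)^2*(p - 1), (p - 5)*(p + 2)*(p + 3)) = p - 5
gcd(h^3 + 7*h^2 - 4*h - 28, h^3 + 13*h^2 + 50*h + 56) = h^2 + 9*h + 14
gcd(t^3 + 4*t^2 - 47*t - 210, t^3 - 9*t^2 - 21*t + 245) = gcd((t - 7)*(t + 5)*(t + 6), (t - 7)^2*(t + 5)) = t^2 - 2*t - 35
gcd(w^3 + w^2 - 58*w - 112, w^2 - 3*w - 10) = w + 2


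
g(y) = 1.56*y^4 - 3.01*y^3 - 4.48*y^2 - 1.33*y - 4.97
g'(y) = 6.24*y^3 - 9.03*y^2 - 8.96*y - 1.33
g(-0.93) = -4.02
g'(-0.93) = -5.83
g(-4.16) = 606.92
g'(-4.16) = -569.55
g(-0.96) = -3.83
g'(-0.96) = -6.57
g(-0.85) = -4.41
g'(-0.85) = -4.07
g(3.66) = 62.51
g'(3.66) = 150.85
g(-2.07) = 33.93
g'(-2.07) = -76.82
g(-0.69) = -4.84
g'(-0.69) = -1.50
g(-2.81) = 127.44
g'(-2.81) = -185.91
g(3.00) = -4.19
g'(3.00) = 59.00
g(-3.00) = 166.33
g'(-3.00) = -224.20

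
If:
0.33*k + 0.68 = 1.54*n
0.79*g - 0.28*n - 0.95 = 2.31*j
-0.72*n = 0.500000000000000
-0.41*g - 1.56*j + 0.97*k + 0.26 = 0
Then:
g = -4.63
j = -1.91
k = -5.30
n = -0.69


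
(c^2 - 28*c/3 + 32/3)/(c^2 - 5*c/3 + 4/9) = 3*(c - 8)/(3*c - 1)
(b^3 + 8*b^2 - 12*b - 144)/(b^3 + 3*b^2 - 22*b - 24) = (b + 6)/(b + 1)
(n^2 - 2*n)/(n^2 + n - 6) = n/(n + 3)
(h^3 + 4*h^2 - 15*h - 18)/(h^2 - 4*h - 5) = (h^2 + 3*h - 18)/(h - 5)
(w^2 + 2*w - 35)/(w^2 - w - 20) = (w + 7)/(w + 4)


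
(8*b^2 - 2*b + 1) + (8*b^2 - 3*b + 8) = 16*b^2 - 5*b + 9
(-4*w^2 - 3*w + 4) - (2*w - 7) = -4*w^2 - 5*w + 11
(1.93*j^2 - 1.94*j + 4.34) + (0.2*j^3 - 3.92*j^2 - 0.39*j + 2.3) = 0.2*j^3 - 1.99*j^2 - 2.33*j + 6.64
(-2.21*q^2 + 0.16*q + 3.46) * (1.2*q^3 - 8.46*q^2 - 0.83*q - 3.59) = -2.652*q^5 + 18.8886*q^4 + 4.6327*q^3 - 21.4705*q^2 - 3.4462*q - 12.4214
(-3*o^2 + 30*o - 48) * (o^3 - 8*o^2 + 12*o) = -3*o^5 + 54*o^4 - 324*o^3 + 744*o^2 - 576*o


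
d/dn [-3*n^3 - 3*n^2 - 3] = 3*n*(-3*n - 2)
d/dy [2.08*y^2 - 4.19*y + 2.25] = 4.16*y - 4.19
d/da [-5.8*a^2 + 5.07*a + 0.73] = 5.07 - 11.6*a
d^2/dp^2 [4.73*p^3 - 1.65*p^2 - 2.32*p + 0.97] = 28.38*p - 3.3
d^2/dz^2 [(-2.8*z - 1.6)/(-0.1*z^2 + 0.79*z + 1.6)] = ((4.104 - 1.68*z)*(-0.1*z^2 + 0.79*z + 1.6) - (0.2*z - 0.79)*(0.4*z - 1.58)*(2.8*z + 1.6))/(-0.1*z^2 + 0.79*z + 1.6)^3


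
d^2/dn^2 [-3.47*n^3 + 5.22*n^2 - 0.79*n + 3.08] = 10.44 - 20.82*n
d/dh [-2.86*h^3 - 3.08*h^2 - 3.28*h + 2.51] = -8.58*h^2 - 6.16*h - 3.28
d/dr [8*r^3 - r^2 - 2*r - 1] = 24*r^2 - 2*r - 2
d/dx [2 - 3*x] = -3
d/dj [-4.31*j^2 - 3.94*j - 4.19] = -8.62*j - 3.94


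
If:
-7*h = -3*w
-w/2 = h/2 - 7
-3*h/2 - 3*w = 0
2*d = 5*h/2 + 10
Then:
No Solution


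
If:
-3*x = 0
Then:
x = 0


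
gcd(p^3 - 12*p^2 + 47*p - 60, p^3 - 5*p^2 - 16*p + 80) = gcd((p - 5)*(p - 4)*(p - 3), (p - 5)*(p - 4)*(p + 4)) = p^2 - 9*p + 20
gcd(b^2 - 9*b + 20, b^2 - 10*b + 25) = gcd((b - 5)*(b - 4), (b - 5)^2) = b - 5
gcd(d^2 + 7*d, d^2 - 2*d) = d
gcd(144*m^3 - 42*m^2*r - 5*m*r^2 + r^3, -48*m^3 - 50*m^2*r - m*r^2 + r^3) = -48*m^2 - 2*m*r + r^2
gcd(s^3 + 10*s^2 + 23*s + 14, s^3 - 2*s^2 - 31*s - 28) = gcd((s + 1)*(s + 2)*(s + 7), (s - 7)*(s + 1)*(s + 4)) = s + 1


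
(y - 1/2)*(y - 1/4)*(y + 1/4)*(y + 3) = y^4 + 5*y^3/2 - 25*y^2/16 - 5*y/32 + 3/32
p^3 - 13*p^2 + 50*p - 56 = (p - 7)*(p - 4)*(p - 2)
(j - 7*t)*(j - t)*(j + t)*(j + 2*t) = j^4 - 5*j^3*t - 15*j^2*t^2 + 5*j*t^3 + 14*t^4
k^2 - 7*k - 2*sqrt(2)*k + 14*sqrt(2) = (k - 7)*(k - 2*sqrt(2))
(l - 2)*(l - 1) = l^2 - 3*l + 2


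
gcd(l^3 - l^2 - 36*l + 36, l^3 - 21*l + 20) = l - 1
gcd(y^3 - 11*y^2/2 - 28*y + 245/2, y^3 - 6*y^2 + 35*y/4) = y - 7/2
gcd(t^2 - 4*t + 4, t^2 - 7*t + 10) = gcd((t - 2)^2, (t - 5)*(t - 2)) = t - 2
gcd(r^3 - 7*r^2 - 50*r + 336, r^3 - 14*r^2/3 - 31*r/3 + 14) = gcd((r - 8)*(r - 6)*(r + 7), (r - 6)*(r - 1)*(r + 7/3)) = r - 6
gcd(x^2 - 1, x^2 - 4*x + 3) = x - 1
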